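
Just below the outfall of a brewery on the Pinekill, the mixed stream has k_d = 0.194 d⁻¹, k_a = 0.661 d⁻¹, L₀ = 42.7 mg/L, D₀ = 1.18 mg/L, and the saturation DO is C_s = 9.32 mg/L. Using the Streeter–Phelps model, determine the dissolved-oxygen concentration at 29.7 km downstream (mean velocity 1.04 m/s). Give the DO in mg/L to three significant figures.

DO ≈ 5.99 mg/L

Travel time t = x/v = 29.7 km / (1.04 m/s) = 29700 m / 1.04 m/s = 28560 s = 0.3305 d.
k_d L₀/(k_a−k_d) = 0.194×42.7/(0.661−0.194) = 8.284/0.4670 = 17.74 mg/L.
e^(−k_d t) = e^(−0.194×0.3305) = 0.9379; e^(−k_a t) = e^(−0.661×0.3305) = 0.8037.
D = 17.74 × (0.9379 − 0.8037) + 1.18 × 0.8037 = 2.380 + 0.9484 = 3.328 mg/L.
DO = C_s − D = 9.32 − 3.328 = 5.992 mg/L.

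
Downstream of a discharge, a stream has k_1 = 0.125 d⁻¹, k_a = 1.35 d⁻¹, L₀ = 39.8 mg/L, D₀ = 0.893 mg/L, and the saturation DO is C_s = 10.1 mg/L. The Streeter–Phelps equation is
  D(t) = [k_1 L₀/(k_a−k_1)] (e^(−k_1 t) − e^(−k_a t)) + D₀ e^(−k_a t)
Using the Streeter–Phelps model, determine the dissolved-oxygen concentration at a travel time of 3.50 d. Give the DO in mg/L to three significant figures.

DO ≈ 7.51 mg/L

k_1 L₀/(k_a−k_1) = 0.125×39.8/(1.35−0.125) = 4.975/1.225 = 4.061 mg/L.
e^(−k_1 t) = e^(−0.125×3.500) = 0.6456; e^(−k_a t) = e^(−1.35×3.500) = 0.008871.
D = 4.061 × (0.6456 − 0.008871) + 0.893 × 0.008871 = 2.586 + 0.007922 = 2.594 mg/L.
DO = C_s − D = 10.1 − 2.594 = 7.506 mg/L.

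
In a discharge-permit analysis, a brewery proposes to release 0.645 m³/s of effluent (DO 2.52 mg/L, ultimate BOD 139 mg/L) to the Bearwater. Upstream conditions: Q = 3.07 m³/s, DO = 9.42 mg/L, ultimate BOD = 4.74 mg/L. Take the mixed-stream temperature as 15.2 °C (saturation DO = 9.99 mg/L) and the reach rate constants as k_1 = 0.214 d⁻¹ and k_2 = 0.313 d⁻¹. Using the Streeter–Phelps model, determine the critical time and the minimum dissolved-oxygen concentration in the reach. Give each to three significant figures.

t_c ≈ 3.54 d; minimum DO ≈ 1.00 mg/L

Mixed DO = (3.07×9.42 + 0.645×2.52)/(3.07+0.645) = 30.54/3.715 = 8.222 mg/L.
Mixed L₀ = (3.07×4.74 + 0.645×139)/(3.715) = 104.2/3.715 = 28.05 mg/L.
Initial deficit D₀ = C_s − DO₀ = 9.99 − 8.222 = 1.768 mg/L.
t_c = (1/0.09900) ln[(0.313/0.214)(1 − 1.768×0.09900/(0.214×28.05))] = 10.10 × ln(1.420) = 3.542 d.
D_c = (0.214/0.313) × 28.05 × e^(−0.214×3.542) = 0.6837 × 28.05 × 0.4686 = 8.987 mg/L.
Minimum DO = 9.99 − 8.987 = 1.003 mg/L.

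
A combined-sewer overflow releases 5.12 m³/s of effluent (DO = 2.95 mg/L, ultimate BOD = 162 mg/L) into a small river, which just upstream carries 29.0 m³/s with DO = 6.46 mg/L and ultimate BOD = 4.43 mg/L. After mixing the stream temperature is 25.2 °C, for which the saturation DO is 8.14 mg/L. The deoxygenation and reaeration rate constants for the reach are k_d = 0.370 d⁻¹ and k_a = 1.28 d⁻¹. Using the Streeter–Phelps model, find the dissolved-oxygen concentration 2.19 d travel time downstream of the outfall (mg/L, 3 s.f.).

DO ≈ 3.62 mg/L

Mixed DO = (29.0×6.46 + 5.12×2.95)/(29.0+5.12) = 202.4/34.12 = 5.933 mg/L.
Mixed L₀ = (29.0×4.43 + 5.12×162)/(34.12) = 957.9/34.12 = 28.07 mg/L.
Initial deficit D₀ = C_s − DO₀ = 8.14 − 5.933 = 2.207 mg/L.
D(2.19) = [0.370×28.07/(1.28−0.370)](e^(−0.370×2.19) − e^(−1.28×2.19)) + 2.207 e^(−1.28×2.19)
= 11.42 × (0.4447 − 0.06062) + 2.207 × 0.06062 = 4.518 mg/L.
DO = 8.14 − 4.518 = 3.622 mg/L.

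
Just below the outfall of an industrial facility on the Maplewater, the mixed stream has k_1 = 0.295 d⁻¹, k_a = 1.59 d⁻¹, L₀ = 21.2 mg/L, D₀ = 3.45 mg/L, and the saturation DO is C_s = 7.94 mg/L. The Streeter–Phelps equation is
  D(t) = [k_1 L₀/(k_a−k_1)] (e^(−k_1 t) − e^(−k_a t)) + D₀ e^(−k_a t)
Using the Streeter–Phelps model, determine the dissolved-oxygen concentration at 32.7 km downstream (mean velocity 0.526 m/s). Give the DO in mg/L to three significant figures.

Travel time t = x/v = 32.7 km / (0.526 m/s) = 32700 m / 0.526 m/s = 62170 s = 0.7195 d.
k_1 L₀/(k_a−k_1) = 0.295×21.2/(1.59−0.295) = 6.254/1.295 = 4.829 mg/L.
e^(−k_1 t) = e^(−0.295×0.7195) = 0.8088; e^(−k_a t) = e^(−1.59×0.7195) = 0.3185.
D = 4.829 × (0.8088 − 0.3185) + 3.45 × 0.3185 = 2.367 + 1.099 = 3.466 mg/L.
DO = C_s − D = 7.94 − 3.466 = 4.474 mg/L.

DO ≈ 4.47 mg/L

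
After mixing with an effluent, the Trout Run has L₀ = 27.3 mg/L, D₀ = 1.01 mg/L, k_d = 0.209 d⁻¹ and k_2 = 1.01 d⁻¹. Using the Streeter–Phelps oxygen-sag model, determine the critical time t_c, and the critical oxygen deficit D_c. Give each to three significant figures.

t_c ≈ 1.78 d; D_c ≈ 3.90 mg/L

At the critical point dD/dt = 0, so k_d L₀ e^(−k_d t) = k_2 D. Substituting D(t) from the Streeter–Phelps equation and solving for t gives
t_c = ln[(k_2/k_d)(1 − D₀(k_2−k_d)/(k_d L₀))] / (k_2−k_d).
Here k_2−k_d = 0.8010 d⁻¹ and 1 − D₀(k_2−k_d)/(k_d L₀) = 1 − 1.01×0.8010/(0.209×27.3) = 0.8582, so
t_c = ln(4.833 × 0.8582) / 0.8010 = 1.422 / 0.8010 = 1.776 d.
L(t_c) = L₀ e^(−k_d t_c) = 27.3 × 0.6899 = 18.84 mg/L, and at the critical point k_2 D_c = k_d L, so D_c = (0.209/1.01) × 18.84 = 3.898 mg/L.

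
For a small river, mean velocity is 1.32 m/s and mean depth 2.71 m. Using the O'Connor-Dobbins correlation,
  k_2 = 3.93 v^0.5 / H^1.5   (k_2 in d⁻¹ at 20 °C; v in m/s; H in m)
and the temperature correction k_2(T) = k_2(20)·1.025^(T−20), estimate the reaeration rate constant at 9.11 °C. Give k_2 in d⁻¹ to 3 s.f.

k_2(20) = 3.93 × 1.32^0.5 / 2.71^1.5 = 3.93 × 1.149 / 4.461 = 1.012 d⁻¹.
k_2(9.11) = 1.012 × 1.025^(9.11−20) = 1.012 × 0.7642 = 0.7735 d⁻¹.

k_2 ≈ 0.773 d⁻¹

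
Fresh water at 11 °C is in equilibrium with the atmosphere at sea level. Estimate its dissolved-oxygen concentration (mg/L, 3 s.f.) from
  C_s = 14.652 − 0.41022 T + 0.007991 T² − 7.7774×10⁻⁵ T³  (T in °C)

C_s ≈ 11.0 mg/L

C_s = 14.652 − 0.41022×11 + 0.007991×11² − 7.7774×10⁻⁵×11³ = 11.00 mg/L.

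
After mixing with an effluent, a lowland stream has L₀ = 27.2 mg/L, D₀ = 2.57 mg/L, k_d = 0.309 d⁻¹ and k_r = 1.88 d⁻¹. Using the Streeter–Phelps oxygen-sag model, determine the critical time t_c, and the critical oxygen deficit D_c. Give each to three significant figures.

t_c ≈ 0.733 d; D_c ≈ 3.56 mg/L

With k_r/k_d = 6.084 and 1 − D₀(k_r−k_d)/(k_d L₀) = 0.5196,
t_c = ln(6.084 × 0.5196) / (1.88 − 0.309) = ln(3.161) / 1.571 = 1.151/1.571 = 0.7327 d.
D_c = (k_d/k_r) L₀ e^(−k_d t_c) = (0.309/1.88) × 27.2 × e^(−0.309×0.7327) = 0.1644 × 27.2 × 0.7974 = 3.565 mg/L.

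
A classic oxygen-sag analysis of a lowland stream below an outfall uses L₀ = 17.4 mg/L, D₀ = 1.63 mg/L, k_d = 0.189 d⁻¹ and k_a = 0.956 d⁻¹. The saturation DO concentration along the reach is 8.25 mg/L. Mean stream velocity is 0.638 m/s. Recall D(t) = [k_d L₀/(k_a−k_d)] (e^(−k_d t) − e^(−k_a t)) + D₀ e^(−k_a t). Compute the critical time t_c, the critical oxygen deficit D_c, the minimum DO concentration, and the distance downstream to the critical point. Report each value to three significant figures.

At the critical point dD/dt = 0, so k_d L₀ e^(−k_d t) = k_a D. Substituting D(t) from the Streeter–Phelps equation and solving for t gives
t_c = ln[(k_a/k_d)(1 − D₀(k_a−k_d)/(k_d L₀))] / (k_a−k_d).
Here k_a−k_d = 0.7670 d⁻¹ and 1 − D₀(k_a−k_d)/(k_d L₀) = 1 − 1.63×0.7670/(0.189×17.4) = 0.6198, so
t_c = ln(5.058 × 0.6198) / 0.7670 = 1.143 / 0.7670 = 1.490 d.
D_c = (k_d/k_a) L₀ e^(−k_d t_c) = (0.189/0.956) × 17.4 × e^(−0.189×1.490) = 0.1977 × 17.4 × 0.7546 = 2.596 mg/L.
Minimum DO = C_s − D_c = 8.25 − 2.596 = 5.654 mg/L.
x_c = v t_c = 0.638 m/s × 1.490 d × 86400 s/d = 82120 m ≈ 82.1 km.

t_c ≈ 1.49 d; D_c ≈ 2.60 mg/L; min DO ≈ 5.65 mg/L; x_c ≈ 82.1 km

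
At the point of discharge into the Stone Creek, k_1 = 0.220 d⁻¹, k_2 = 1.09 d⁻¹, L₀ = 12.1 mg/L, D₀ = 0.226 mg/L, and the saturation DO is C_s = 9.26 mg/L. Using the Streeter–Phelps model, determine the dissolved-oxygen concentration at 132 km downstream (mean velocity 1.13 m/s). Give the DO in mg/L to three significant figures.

Travel time t = x/v = 132 km / (1.13 m/s) = 132000 m / 1.13 m/s = 116800 s = 1.352 d.
k_1 L₀/(k_2−k_1) = 0.220×12.1/(1.09−0.220) = 2.662/0.8700 = 3.060 mg/L.
e^(−k_1 t) = e^(−0.220×1.352) = 0.7427; e^(−k_2 t) = e^(−1.09×1.352) = 0.2291.
D = 3.060 × (0.7427 − 0.2291) + 0.226 × 0.2291 = 1.572 + 0.05177 = 1.623 mg/L.
DO = C_s − D = 9.26 − 1.623 = 7.637 mg/L.

DO ≈ 7.64 mg/L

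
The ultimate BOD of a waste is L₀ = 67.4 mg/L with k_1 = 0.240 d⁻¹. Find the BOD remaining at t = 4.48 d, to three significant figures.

L ≈ 23.0 mg/L

L_t = L₀ e^(−k_1 t) = 67.4 × e^(−0.240×4.48) = 67.4 × 0.3412 = 23.00 mg/L.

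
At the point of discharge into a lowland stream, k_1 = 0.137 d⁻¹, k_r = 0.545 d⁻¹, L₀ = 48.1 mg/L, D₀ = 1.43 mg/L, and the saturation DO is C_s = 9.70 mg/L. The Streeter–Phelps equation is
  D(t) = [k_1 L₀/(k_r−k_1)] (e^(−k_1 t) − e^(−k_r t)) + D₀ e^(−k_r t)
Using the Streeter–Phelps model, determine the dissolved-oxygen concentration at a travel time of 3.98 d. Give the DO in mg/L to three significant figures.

DO ≈ 2.02 mg/L

k_1 L₀/(k_r−k_1) = 0.137×48.1/(0.545−0.137) = 6.590/0.4080 = 16.15 mg/L.
e^(−k_1 t) = e^(−0.137×3.980) = 0.5797; e^(−k_r t) = e^(−0.545×3.980) = 0.1143.
D = 16.15 × (0.5797 − 0.1143) + 1.43 × 0.1143 = 7.517 + 0.1634 = 7.680 mg/L.
DO = C_s − D = 9.70 − 7.680 = 2.020 mg/L.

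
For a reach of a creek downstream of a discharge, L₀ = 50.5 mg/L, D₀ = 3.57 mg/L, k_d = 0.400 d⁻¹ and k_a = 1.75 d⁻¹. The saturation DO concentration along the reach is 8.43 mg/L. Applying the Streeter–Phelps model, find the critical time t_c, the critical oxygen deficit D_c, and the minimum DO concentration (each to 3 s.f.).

t_c ≈ 0.891 d; D_c ≈ 8.08 mg/L; min DO ≈ 0.349 mg/L

t_c = [1/(k_a−k_d)] ln[(k_a/k_d)(1 − D₀(k_a−k_d)/(k_d L₀))]
= [1/(1.75−0.400)] ln[(1.75/0.400)(1 − 3.57×1.350/(0.400×50.5))]
= (1/1.350) ln[4.375 × 0.7614] = 0.7407 × ln(3.331) = 0.7407 × 1.203 = 0.8914 d.
D_c = (k_d/k_a) L₀ e^(−k_d t_c) = (0.400/1.75) × 50.5 × e^(−0.400×0.8914) = 0.2286 × 50.5 × 0.7001 = 8.081 mg/L.
Minimum DO = C_s − D_c = 8.43 − 8.081 = 0.3489 mg/L.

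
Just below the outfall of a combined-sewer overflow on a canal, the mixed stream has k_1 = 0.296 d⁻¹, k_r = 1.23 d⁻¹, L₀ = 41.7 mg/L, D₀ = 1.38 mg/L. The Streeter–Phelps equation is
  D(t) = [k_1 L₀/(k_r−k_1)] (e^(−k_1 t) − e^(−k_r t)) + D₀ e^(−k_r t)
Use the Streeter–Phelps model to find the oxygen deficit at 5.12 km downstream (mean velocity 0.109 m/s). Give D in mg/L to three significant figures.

D ≈ 5.19 mg/L

Travel time t = x/v = 5.12 km / (0.109 m/s) = 5120 m / 0.109 m/s = 46970 s = 0.5437 d.
k_1 L₀/(k_r−k_1) = 0.296×41.7/(1.23−0.296) = 12.34/0.9340 = 13.22 mg/L.
e^(−k_1 t) = e^(−0.296×0.5437) = 0.8514; e^(−k_r t) = e^(−1.23×0.5437) = 0.5124.
D = 13.22 × (0.8514 − 0.5124) + 1.38 × 0.5124 = 4.480 + 0.7071 = 5.187 mg/L.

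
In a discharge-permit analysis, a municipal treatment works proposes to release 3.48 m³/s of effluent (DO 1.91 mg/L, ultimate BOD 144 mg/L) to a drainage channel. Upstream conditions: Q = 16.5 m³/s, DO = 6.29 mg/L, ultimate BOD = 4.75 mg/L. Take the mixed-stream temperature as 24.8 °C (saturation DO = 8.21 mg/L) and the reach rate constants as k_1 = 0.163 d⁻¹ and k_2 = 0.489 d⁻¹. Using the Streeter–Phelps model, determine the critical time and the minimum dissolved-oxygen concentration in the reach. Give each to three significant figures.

t_c ≈ 2.74 d; minimum DO ≈ 2.03 mg/L

Mixed DO = (16.5×6.29 + 3.48×1.91)/(16.5+3.48) = 110.4/19.98 = 5.527 mg/L.
Mixed L₀ = (16.5×4.75 + 3.48×144)/(19.98) = 579.5/19.98 = 29.00 mg/L.
Initial deficit D₀ = C_s − DO₀ = 8.21 − 5.527 = 2.683 mg/L.
t_c = (1/0.3260) ln[(0.489/0.163)(1 − 2.683×0.3260/(0.163×29.00))] = 3.067 × ln(2.445) = 2.742 d.
D_c = (0.163/0.489) × 29.00 × e^(−0.163×2.742) = 0.3333 × 29.00 × 0.6395 = 6.183 mg/L.
Minimum DO = 8.21 − 6.183 = 2.027 mg/L.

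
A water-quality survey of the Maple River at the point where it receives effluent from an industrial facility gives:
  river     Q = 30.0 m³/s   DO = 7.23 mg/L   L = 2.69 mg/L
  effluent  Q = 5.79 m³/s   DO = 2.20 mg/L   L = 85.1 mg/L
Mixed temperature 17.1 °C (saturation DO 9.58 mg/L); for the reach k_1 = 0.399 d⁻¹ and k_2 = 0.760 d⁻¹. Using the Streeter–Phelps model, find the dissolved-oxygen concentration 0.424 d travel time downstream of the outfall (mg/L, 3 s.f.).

DO ≈ 5.17 mg/L

Mixed DO = (30.0×7.23 + 5.79×2.20)/(30.0+5.79) = 229.6/35.79 = 6.416 mg/L.
Mixed L₀ = (30.0×2.69 + 5.79×85.1)/(35.79) = 573.4/35.79 = 16.02 mg/L.
Initial deficit D₀ = C_s − DO₀ = 9.58 − 6.416 = 3.164 mg/L.
D(0.424) = [0.399×16.02/(0.760−0.399)](e^(−0.399×0.424) − e^(−0.760×0.424)) + 3.164 e^(−0.760×0.424)
= 17.71 × (0.8444 − 0.7245) + 3.164 × 0.7245 = 4.414 mg/L.
DO = 9.58 − 4.414 = 5.166 mg/L.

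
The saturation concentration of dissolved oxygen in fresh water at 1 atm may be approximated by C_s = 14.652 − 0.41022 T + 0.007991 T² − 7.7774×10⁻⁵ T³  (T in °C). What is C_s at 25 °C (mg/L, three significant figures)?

C_s = 14.652 − 0.41022×25 + 0.007991×25² − 7.7774×10⁻⁵×25³ = 8.176 mg/L.

C_s ≈ 8.18 mg/L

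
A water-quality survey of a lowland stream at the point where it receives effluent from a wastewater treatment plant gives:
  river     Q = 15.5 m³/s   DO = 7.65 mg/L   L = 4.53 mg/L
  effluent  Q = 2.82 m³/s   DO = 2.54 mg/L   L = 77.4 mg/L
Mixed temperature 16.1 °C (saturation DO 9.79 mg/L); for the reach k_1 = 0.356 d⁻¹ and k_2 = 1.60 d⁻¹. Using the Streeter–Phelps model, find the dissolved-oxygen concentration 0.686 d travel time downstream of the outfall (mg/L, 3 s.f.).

Mixed DO = (15.5×7.65 + 2.82×2.54)/(15.5+2.82) = 125.7/18.32 = 6.863 mg/L.
Mixed L₀ = (15.5×4.53 + 2.82×77.4)/(18.32) = 288.5/18.32 = 15.75 mg/L.
Initial deficit D₀ = C_s − DO₀ = 9.79 − 6.863 = 2.927 mg/L.
D(0.686) = [0.356×15.75/(1.60−0.356)](e^(−0.356×0.686) − e^(−1.60×0.686)) + 2.927 e^(−1.60×0.686)
= 4.506 × (0.7833 − 0.3337) + 2.927 × 0.3337 = 3.003 mg/L.
DO = 9.79 − 3.003 = 6.787 mg/L.

DO ≈ 6.79 mg/L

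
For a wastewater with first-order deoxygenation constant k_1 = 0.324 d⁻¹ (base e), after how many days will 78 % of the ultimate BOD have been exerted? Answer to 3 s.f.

y/L₀ = 1 − e^(−k_1 t) = 0.78 ⇒ e^(−k_1 t) = 0.220
t = −ln(0.220) / 0.324 = 1.514 / 0.324 = 4.673 d.

t ≈ 4.67 d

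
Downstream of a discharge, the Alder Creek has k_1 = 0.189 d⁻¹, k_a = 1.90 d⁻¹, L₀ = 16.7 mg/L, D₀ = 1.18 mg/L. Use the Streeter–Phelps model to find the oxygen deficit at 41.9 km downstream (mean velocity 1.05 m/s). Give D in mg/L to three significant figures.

D ≈ 1.41 mg/L

Travel time t = x/v = 41.9 km / (1.05 m/s) = 41900 m / 1.05 m/s = 39900 s = 0.4619 d.
k_1 L₀/(k_a−k_1) = 0.189×16.7/(1.90−0.189) = 3.156/1.711 = 1.845 mg/L.
e^(−k_1 t) = e^(−0.189×0.4619) = 0.9164; e^(−k_a t) = e^(−1.90×0.4619) = 0.4158.
D = 1.845 × (0.9164 − 0.4158) + 1.18 × 0.4158 = 0.9235 + 0.4907 = 1.414 mg/L.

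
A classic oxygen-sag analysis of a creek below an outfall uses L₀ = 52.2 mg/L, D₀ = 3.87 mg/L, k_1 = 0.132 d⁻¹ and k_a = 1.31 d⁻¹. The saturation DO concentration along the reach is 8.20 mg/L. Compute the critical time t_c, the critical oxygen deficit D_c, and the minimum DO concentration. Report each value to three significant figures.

With k_a/k_1 = 9.924 and 1 − D₀(k_a−k_1)/(k_1 L₀) = 0.3384,
t_c = ln(9.924 × 0.3384) / (1.31 − 0.132) = ln(3.358) / 1.178 = 1.211/1.178 = 1.028 d.
L(t_c) = L₀ e^(−k_1 t_c) = 52.2 × 0.8731 = 45.57 mg/L, and at the critical point k_a D_c = k_1 L, so D_c = (0.132/1.31) × 45.57 = 4.592 mg/L.
Minimum DO = C_s − D_c = 8.20 − 4.592 = 3.608 mg/L.

t_c ≈ 1.03 d; D_c ≈ 4.59 mg/L; min DO ≈ 3.61 mg/L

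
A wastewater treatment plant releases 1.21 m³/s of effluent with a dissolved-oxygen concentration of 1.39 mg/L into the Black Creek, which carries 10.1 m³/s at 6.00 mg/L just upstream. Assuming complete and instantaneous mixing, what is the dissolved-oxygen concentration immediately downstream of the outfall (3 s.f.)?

Flow-weighted mixing: C = (Q_r C_r + Q_w C_w)/(Q_r + Q_w)
= (10.1×6.00 + 1.21×1.39)/(10.1 + 1.21) = 62.28/11.31 = 5.507 mg/L.

5.51 mg/L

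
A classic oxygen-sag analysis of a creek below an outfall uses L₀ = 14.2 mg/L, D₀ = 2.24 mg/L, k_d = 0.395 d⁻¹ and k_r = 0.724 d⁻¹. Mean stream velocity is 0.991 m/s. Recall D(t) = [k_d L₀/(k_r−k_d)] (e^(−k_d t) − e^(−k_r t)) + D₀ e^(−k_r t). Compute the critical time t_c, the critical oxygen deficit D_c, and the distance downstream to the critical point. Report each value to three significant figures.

t_c ≈ 1.41 d; D_c ≈ 4.43 mg/L; x_c ≈ 121 km

At the critical point dD/dt = 0, so k_d L₀ e^(−k_d t) = k_r D. Substituting D(t) from the Streeter–Phelps equation and solving for t gives
t_c = ln[(k_r/k_d)(1 − D₀(k_r−k_d)/(k_d L₀))] / (k_r−k_d).
Here k_r−k_d = 0.3290 d⁻¹ and 1 − D₀(k_r−k_d)/(k_d L₀) = 1 − 2.24×0.3290/(0.395×14.2) = 0.8686, so
t_c = ln(1.833 × 0.8686) / 0.3290 = 0.4650 / 0.3290 = 1.414 d.
D_c = (k_d/k_r) L₀ e^(−k_d t_c) = (0.395/0.724) × 14.2 × e^(−0.395×1.414) = 0.5456 × 14.2 × 0.5722 = 4.433 mg/L.
x_c = v t_c = 0.991 m/s × 1.414 d × 86400 s/d = 121000 m ≈ 121 km.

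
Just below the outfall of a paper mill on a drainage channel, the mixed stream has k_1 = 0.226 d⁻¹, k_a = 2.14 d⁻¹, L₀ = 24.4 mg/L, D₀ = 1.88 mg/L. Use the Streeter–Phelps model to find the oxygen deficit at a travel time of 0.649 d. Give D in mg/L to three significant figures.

D ≈ 2.24 mg/L

k_1 L₀/(k_a−k_1) = 0.226×24.4/(2.14−0.226) = 5.514/1.914 = 2.881 mg/L.
e^(−k_1 t) = e^(−0.226×0.6490) = 0.8636; e^(−k_a t) = e^(−2.14×0.6490) = 0.2494.
D = 2.881 × (0.8636 − 0.2494) + 1.88 × 0.2494 = 1.770 + 0.4688 = 2.238 mg/L.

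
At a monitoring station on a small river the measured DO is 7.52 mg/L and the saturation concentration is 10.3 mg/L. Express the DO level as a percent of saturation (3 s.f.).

% saturation = C/C_s × 100 = 7.52/10.3 × 100 = 73.0 %.

73.0 % saturation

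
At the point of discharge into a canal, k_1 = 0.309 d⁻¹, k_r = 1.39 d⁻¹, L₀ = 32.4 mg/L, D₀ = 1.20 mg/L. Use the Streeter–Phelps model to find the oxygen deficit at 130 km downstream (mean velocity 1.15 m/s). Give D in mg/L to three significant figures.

Travel time t = x/v = 130 km / (1.15 m/s) = 130000 m / 1.15 m/s = 113000 s = 1.308 d.
k_1 L₀/(k_r−k_1) = 0.309×32.4/(1.39−0.309) = 10.01/1.081 = 9.261 mg/L.
e^(−k_1 t) = e^(−0.309×1.308) = 0.6675; e^(−k_r t) = e^(−1.39×1.308) = 0.1622.
D = 9.261 × (0.6675 − 0.1622) + 1.20 × 0.1622 = 4.679 + 0.1947 = 4.874 mg/L.

D ≈ 4.87 mg/L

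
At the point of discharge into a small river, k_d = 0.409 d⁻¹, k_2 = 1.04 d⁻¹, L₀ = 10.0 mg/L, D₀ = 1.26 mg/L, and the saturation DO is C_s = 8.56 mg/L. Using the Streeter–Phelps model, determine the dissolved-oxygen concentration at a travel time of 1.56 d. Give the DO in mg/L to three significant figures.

DO ≈ 6.17 mg/L

k_d L₀/(k_2−k_d) = 0.409×10.0/(1.04−0.409) = 4.090/0.6310 = 6.482 mg/L.
e^(−k_d t) = e^(−0.409×1.560) = 0.5283; e^(−k_2 t) = e^(−1.04×1.560) = 0.1974.
D = 6.482 × (0.5283 − 0.1974) + 1.26 × 0.1974 = 2.145 + 0.2488 = 2.394 mg/L.
DO = C_s − D = 8.56 − 2.394 = 6.166 mg/L.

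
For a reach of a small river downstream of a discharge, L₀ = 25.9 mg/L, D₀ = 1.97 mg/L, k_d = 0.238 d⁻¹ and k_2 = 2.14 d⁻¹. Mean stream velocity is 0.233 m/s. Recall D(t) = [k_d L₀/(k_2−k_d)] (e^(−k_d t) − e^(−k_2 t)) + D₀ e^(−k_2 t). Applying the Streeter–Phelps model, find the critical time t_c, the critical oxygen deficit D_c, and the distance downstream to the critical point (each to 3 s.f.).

t_c ≈ 0.663 d; D_c ≈ 2.46 mg/L; x_c ≈ 13.3 km

t_c = [1/(k_2−k_d)] ln[(k_2/k_d)(1 − D₀(k_2−k_d)/(k_d L₀))]
= [1/(2.14−0.238)] ln[(2.14/0.238)(1 − 1.97×1.902/(0.238×25.9))]
= (1/1.902) ln[8.992 × 0.3921] = 0.5258 × ln(3.526) = 0.5258 × 1.260 = 0.6625 d.
D_c = (k_d/k_2) L₀ e^(−k_d t_c) = (0.238/2.14) × 25.9 × e^(−0.238×0.6625) = 0.1112 × 25.9 × 0.8541 = 2.460 mg/L.
x_c = v t_c = 0.233 m/s × 0.6625 d × 86400 s/d = 13340 m ≈ 13.3 km.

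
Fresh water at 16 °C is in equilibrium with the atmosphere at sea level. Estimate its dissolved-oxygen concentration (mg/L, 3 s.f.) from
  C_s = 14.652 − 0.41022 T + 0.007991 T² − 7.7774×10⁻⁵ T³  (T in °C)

C_s = 14.652 − 0.41022×16 + 0.007991×16² − 7.7774×10⁻⁵×16³ = 9.816 mg/L.

C_s ≈ 9.82 mg/L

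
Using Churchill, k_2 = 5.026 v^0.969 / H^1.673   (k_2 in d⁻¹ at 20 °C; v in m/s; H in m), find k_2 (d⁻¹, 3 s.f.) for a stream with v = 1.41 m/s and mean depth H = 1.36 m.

k_2 = 5.026 × 1.41^0.969 / 1.36^1.673 = 5.026 × 1.395 / 1.673 = 4.192 d⁻¹.

k_2 ≈ 4.19 d⁻¹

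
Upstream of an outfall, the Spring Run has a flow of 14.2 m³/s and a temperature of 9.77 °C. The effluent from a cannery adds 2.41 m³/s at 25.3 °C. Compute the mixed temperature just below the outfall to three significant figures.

Flow-weighted mixing: C = (Q_r C_r + Q_w C_w)/(Q_r + Q_w)
= (14.2×9.77 + 2.41×25.3)/(14.2 + 2.41) = 199.7/16.61 = 12.02 °C.

12.0 °C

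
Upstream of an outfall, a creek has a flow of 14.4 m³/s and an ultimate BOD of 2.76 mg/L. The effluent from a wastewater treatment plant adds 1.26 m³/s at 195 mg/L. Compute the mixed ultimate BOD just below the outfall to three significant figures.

Flow-weighted mixing: C = (Q_r C_r + Q_w C_w)/(Q_r + Q_w)
= (14.4×2.76 + 1.26×195)/(14.4 + 1.26) = 285.4/15.66 = 18.23 mg/L.

18.2 mg/L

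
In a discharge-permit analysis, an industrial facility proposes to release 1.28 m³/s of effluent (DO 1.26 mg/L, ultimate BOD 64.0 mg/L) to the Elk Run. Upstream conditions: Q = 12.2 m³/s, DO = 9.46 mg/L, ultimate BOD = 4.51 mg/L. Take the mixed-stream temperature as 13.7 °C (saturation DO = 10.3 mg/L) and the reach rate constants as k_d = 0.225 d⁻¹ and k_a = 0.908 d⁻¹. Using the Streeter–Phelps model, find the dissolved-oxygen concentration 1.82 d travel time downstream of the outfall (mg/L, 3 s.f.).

DO ≈ 8.41 mg/L

Mixed DO = (12.2×9.46 + 1.28×1.26)/(12.2+1.28) = 117.0/13.48 = 8.681 mg/L.
Mixed L₀ = (12.2×4.51 + 1.28×64.0)/(13.48) = 136.9/13.48 = 10.16 mg/L.
Initial deficit D₀ = C_s − DO₀ = 10.3 − 8.681 = 1.619 mg/L.
D(1.82) = [0.225×10.16/(0.908−0.225)](e^(−0.225×1.82) − e^(−0.908×1.82)) + 1.619 e^(−0.908×1.82)
= 3.347 × (0.6640 − 0.1916) + 1.619 × 0.1916 = 1.891 mg/L.
DO = 10.3 − 1.891 = 8.409 mg/L.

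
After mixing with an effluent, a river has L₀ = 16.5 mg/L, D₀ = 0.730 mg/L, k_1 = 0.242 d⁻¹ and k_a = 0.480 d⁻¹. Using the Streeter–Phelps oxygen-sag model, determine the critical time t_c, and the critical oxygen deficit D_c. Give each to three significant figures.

t_c ≈ 2.69 d; D_c ≈ 4.34 mg/L

t_c = [1/(k_a−k_1)] ln[(k_a/k_1)(1 − D₀(k_a−k_1)/(k_1 L₀))]
= [1/(0.480−0.242)] ln[(0.480/0.242)(1 − 0.730×0.2380/(0.242×16.5))]
= (1/0.2380) ln[1.983 × 0.9565] = 4.202 × ln(1.897) = 4.202 × 0.6404 = 2.691 d.
L(t_c) = L₀ e^(−k_1 t_c) = 16.5 × 0.5215 = 8.604 mg/L, and at the critical point k_a D_c = k_1 L, so D_c = (0.242/0.480) × 8.604 = 4.338 mg/L.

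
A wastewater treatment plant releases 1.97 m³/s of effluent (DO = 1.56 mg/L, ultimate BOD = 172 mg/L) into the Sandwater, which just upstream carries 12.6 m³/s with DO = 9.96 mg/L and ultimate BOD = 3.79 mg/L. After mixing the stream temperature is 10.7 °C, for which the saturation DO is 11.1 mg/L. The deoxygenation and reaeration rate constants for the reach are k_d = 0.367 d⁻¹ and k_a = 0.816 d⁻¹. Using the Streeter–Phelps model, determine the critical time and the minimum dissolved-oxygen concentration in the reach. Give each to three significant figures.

Mixed DO = (12.6×9.96 + 1.97×1.56)/(12.6+1.97) = 128.6/14.57 = 8.824 mg/L.
Mixed L₀ = (12.6×3.79 + 1.97×172)/(14.57) = 386.6/14.57 = 26.53 mg/L.
Initial deficit D₀ = C_s − DO₀ = 11.1 − 8.824 = 2.276 mg/L.
t_c = (1/0.4490) ln[(0.816/0.367)(1 − 2.276×0.4490/(0.367×26.53))] = 2.227 × ln(1.990) = 1.533 d.
D_c = (0.367/0.816) × 26.53 × e^(−0.367×1.533) = 0.4498 × 26.53 × 0.5698 = 6.799 mg/L.
Minimum DO = 11.1 − 6.799 = 4.301 mg/L.

t_c ≈ 1.53 d; minimum DO ≈ 4.30 mg/L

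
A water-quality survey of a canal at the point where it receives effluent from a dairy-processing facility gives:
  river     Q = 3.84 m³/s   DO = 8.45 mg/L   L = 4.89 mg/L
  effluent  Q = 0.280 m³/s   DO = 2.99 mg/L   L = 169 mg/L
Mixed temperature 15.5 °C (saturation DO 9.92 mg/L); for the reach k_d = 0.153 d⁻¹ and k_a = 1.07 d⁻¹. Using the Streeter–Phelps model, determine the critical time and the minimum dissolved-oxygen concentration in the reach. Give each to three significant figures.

t_c ≈ 0.852 d; minimum DO ≈ 7.91 mg/L

Mixed DO = (3.84×8.45 + 0.280×2.99)/(3.84+0.280) = 33.29/4.120 = 8.079 mg/L.
Mixed L₀ = (3.84×4.89 + 0.280×169)/(4.120) = 66.10/4.120 = 16.04 mg/L.
Initial deficit D₀ = C_s − DO₀ = 9.92 − 8.079 = 1.841 mg/L.
t_c = (1/0.9170) ln[(1.07/0.153)(1 − 1.841×0.9170/(0.153×16.04))] = 1.091 × ln(2.183) = 0.8516 d.
D_c = (0.153/1.07) × 16.04 × e^(−0.153×0.8516) = 0.1430 × 16.04 × 0.8778 = 2.014 mg/L.
Minimum DO = 9.92 − 2.014 = 7.906 mg/L.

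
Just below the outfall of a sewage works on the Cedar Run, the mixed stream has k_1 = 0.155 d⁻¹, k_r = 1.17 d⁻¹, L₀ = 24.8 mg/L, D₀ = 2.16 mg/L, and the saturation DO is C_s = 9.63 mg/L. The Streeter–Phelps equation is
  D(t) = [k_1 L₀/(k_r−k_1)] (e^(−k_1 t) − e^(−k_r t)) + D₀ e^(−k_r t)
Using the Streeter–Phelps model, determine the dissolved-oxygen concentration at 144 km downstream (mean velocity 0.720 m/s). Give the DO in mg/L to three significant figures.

Travel time t = x/v = 144 km / (0.720 m/s) = 144000 m / 0.720 m/s = 200000 s = 2.315 d.
k_1 L₀/(k_r−k_1) = 0.155×24.8/(1.17−0.155) = 3.844/1.015 = 3.787 mg/L.
e^(−k_1 t) = e^(−0.155×2.315) = 0.6985; e^(−k_r t) = e^(−1.17×2.315) = 0.06665.
D = 3.787 × (0.6985 − 0.06665) + 2.16 × 0.06665 = 2.393 + 0.1440 = 2.537 mg/L.
DO = C_s − D = 9.63 − 2.537 = 7.093 mg/L.

DO ≈ 7.09 mg/L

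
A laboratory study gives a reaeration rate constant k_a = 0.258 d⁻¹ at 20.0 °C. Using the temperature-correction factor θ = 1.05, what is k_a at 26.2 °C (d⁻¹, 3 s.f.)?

k_a(T₂) = k_a(T₁) · θ^(T₂−T₁) = 0.258 × 1.05^(26.2−20.0)
= 0.258 × 1.05^6.20 = 0.258 × 1.353 = 0.3491 d⁻¹.

k_a ≈ 0.349 d⁻¹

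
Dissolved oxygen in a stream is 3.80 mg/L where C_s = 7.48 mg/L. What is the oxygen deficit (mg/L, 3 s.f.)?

D = C_s − C = 7.48 − 3.80 = 3.68 mg/L.

D ≈ 3.68 mg/L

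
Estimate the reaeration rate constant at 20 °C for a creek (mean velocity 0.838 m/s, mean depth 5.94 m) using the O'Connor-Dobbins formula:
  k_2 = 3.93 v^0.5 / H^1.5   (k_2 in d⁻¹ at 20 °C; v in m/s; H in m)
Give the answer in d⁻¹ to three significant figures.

k_2 ≈ 0.249 d⁻¹

k_2 = 3.93 × 0.838^0.5 / 5.94^1.5 = 3.93 × 0.9154 / 14.48 = 0.2485 d⁻¹.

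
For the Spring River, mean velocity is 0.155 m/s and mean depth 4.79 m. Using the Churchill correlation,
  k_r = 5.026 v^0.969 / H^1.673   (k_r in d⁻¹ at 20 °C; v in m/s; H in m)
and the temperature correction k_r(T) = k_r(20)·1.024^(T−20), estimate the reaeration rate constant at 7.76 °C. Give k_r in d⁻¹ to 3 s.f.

k_r(20) = 5.026 × 0.155^0.969 / 4.79^1.673 = 5.026 × 0.1642 / 13.75 = 0.06004 d⁻¹.
k_r(7.76) = 0.06004 × 1.024^(7.76−20) = 0.06004 × 0.7480 = 0.04491 d⁻¹.

k_r ≈ 0.0449 d⁻¹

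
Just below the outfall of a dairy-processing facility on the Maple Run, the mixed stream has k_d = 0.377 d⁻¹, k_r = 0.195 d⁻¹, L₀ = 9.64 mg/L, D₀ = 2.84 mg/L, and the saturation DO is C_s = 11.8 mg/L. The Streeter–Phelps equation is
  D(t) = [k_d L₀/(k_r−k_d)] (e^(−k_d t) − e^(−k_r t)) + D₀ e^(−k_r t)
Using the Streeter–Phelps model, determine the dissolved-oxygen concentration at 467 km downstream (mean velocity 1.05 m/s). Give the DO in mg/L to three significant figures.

DO ≈ 6.31 mg/L

Travel time t = x/v = 467 km / (1.05 m/s) = 467000 m / 1.05 m/s = 444800 s = 5.148 d.
k_d L₀/(k_r−k_d) = 0.377×9.64/(0.195−0.377) = 3.634/-0.1820 = -19.97 mg/L.
e^(−k_d t) = e^(−0.377×5.148) = 0.1436; e^(−k_r t) = e^(−0.195×5.148) = 0.3665.
D = -19.97 × (0.1436 − 0.3665) + 2.84 × 0.3665 = 4.451 + 1.041 = 5.491 mg/L.
DO = C_s − D = 11.8 − 5.491 = 6.309 mg/L.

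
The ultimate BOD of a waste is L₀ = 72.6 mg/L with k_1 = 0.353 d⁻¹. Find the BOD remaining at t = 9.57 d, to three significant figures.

L_t = L₀ e^(−k_1 t) = 72.6 × e^(−0.353×9.57) = 72.6 × 0.03411 = 2.476 mg/L.

L ≈ 2.48 mg/L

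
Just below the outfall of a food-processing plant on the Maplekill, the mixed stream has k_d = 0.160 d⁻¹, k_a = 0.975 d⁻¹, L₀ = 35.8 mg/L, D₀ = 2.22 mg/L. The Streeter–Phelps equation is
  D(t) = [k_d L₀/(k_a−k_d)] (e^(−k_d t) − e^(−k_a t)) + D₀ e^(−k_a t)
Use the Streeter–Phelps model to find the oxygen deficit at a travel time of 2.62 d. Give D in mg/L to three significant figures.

k_d L₀/(k_a−k_d) = 0.160×35.8/(0.975−0.160) = 5.728/0.8150 = 7.028 mg/L.
e^(−k_d t) = e^(−0.160×2.620) = 0.6576; e^(−k_a t) = e^(−0.975×2.620) = 0.07773.
D = 7.028 × (0.6576 − 0.07773) + 2.22 × 0.07773 = 4.075 + 0.1726 = 4.248 mg/L.

D ≈ 4.25 mg/L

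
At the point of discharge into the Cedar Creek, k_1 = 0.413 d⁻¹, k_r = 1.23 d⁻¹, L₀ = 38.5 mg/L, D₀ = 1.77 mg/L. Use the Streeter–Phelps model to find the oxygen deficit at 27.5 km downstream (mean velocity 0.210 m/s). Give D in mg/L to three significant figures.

Travel time t = x/v = 27.5 km / (0.210 m/s) = 27500 m / 0.210 m/s = 131000 s = 1.516 d.
k_1 L₀/(k_r−k_1) = 0.413×38.5/(1.23−0.413) = 15.90/0.8170 = 19.46 mg/L.
e^(−k_1 t) = e^(−0.413×1.516) = 0.5347; e^(−k_r t) = e^(−1.23×1.516) = 0.1550.
D = 19.46 × (0.5347 − 0.1550) + 1.77 × 0.1550 = 7.390 + 0.2744 = 7.665 mg/L.

D ≈ 7.66 mg/L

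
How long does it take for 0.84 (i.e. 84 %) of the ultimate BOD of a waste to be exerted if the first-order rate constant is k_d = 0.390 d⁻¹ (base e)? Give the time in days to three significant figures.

t ≈ 4.70 d

y/L₀ = 1 − e^(−k_d t) = 0.84 ⇒ e^(−k_d t) = 0.160
t = −ln(0.160) / 0.390 = 1.833 / 0.390 = 4.699 d.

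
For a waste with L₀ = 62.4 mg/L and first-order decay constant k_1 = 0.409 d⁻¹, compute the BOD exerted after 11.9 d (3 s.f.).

y_t = L₀(1 − e^(−k_1 t)) = 62.4 × (1 − e^(−0.409×11.9))
= 62.4 × (1 − 0.007696) = 62.4 × 0.9923 = 61.92 mg/L.

y ≈ 61.9 mg/L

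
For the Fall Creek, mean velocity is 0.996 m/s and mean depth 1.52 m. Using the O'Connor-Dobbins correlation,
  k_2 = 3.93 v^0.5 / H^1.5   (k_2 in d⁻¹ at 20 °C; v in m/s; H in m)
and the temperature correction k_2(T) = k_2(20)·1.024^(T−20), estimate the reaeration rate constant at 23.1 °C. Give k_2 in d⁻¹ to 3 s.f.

k_2 ≈ 2.25 d⁻¹

k_2(20) = 3.93 × 0.996^0.5 / 1.52^1.5 = 3.93 × 0.9980 / 1.874 = 2.093 d⁻¹.
k_2(23.1) = 2.093 × 1.024^(23.1−20) = 2.093 × 1.076 = 2.253 d⁻¹.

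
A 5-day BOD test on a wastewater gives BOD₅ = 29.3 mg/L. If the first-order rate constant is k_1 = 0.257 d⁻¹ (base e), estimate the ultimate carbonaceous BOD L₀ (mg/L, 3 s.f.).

L₀ ≈ 40.5 mg/L

BOD₅ = L₀(1 − e^(−5k_1)) ⇒ L₀ = BOD₅ / (1 − e^(−5×0.257))
= 29.3 / (1 − 0.2767) = 29.3 / 0.7233 = 40.51 mg/L.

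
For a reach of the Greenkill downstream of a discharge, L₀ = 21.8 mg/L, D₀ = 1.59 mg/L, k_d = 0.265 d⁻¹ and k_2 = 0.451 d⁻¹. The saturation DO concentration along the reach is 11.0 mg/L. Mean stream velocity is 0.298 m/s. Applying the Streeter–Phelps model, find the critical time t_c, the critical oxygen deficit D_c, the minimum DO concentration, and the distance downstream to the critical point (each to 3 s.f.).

t_c ≈ 2.58 d; D_c ≈ 6.47 mg/L; min DO ≈ 4.53 mg/L; x_c ≈ 66.3 km

At the critical point dD/dt = 0, so k_d L₀ e^(−k_d t) = k_2 D. Substituting D(t) from the Streeter–Phelps equation and solving for t gives
t_c = ln[(k_2/k_d)(1 − D₀(k_2−k_d)/(k_d L₀))] / (k_2−k_d).
Here k_2−k_d = 0.1860 d⁻¹ and 1 − D₀(k_2−k_d)/(k_d L₀) = 1 − 1.59×0.1860/(0.265×21.8) = 0.9488, so
t_c = ln(1.702 × 0.9488) / 0.1860 = 0.4792 / 0.1860 = 2.576 d.
L(t_c) = L₀ e^(−k_d t_c) = 21.8 × 0.5052 = 11.01 mg/L, and at the critical point k_2 D_c = k_d L, so D_c = (0.265/0.451) × 11.01 = 6.472 mg/L.
Minimum DO = C_s − D_c = 11.0 − 6.472 = 4.528 mg/L.
x_c = v t_c = 0.298 m/s × 2.576 d × 86400 s/d = 66330 m ≈ 66.3 km.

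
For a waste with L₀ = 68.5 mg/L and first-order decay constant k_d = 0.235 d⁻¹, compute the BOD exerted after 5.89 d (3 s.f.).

y ≈ 51.3 mg/L

y_t = L₀(1 − e^(−k_d t)) = 68.5 × (1 − e^(−0.235×5.89))
= 68.5 × (1 − 0.2505) = 68.5 × 0.7495 = 51.34 mg/L.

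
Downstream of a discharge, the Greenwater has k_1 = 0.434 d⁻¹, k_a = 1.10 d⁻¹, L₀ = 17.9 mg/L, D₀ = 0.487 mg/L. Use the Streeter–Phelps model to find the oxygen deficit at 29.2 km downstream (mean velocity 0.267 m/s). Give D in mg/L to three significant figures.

D ≈ 3.96 mg/L

Travel time t = x/v = 29.2 km / (0.267 m/s) = 29200 m / 0.267 m/s = 109400 s = 1.266 d.
k_1 L₀/(k_a−k_1) = 0.434×17.9/(1.10−0.434) = 7.769/0.6660 = 11.66 mg/L.
e^(−k_1 t) = e^(−0.434×1.266) = 0.5773; e^(−k_a t) = e^(−1.10×1.266) = 0.2485.
D = 11.66 × (0.5773 − 0.2485) + 0.487 × 0.2485 = 3.836 + 0.1210 = 3.957 mg/L.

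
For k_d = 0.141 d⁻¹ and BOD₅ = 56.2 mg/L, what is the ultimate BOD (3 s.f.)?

BOD₅ = L₀(1 − e^(−5k_d)) ⇒ L₀ = BOD₅ / (1 − e^(−5×0.141))
= 56.2 / (1 − 0.4941) = 56.2 / 0.5059 = 111.1 mg/L.

L₀ ≈ 111 mg/L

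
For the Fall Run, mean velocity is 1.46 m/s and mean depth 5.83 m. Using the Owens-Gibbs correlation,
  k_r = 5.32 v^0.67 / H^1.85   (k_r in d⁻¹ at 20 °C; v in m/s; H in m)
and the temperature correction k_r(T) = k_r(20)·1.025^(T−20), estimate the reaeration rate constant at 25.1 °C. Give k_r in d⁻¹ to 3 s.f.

k_r ≈ 0.298 d⁻¹

k_r(20) = 5.32 × 1.46^0.67 / 5.83^1.85 = 5.32 × 1.289 / 26.09 = 0.2627 d⁻¹.
k_r(25.1) = 0.2627 × 1.025^(25.1−20) = 0.2627 × 1.134 = 0.2980 d⁻¹.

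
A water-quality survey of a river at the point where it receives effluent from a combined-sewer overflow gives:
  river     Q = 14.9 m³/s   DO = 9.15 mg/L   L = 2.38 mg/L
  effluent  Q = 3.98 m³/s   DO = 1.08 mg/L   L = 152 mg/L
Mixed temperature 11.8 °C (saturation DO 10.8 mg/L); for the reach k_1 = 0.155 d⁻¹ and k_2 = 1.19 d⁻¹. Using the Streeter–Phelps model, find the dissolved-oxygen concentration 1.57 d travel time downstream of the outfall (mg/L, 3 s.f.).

Mixed DO = (14.9×9.15 + 3.98×1.08)/(14.9+3.98) = 140.6/18.88 = 7.449 mg/L.
Mixed L₀ = (14.9×2.38 + 3.98×152)/(18.88) = 640.4/18.88 = 33.92 mg/L.
Initial deficit D₀ = C_s − DO₀ = 10.8 − 7.449 = 3.351 mg/L.
D(1.57) = [0.155×33.92/(1.19−0.155)](e^(−0.155×1.57) − e^(−1.19×1.57)) + 3.351 e^(−1.19×1.57)
= 5.080 × (0.7840 − 0.1544) + 3.351 × 0.1544 = 3.716 mg/L.
DO = 10.8 − 3.716 = 7.084 mg/L.

DO ≈ 7.08 mg/L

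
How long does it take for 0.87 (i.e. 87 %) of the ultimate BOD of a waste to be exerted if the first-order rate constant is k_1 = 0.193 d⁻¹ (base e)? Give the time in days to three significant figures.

t ≈ 10.6 d

y/L₀ = 1 − e^(−k_1 t) = 0.87 ⇒ e^(−k_1 t) = 0.130
t = −ln(0.130) / 0.193 = 2.040 / 0.193 = 10.57 d.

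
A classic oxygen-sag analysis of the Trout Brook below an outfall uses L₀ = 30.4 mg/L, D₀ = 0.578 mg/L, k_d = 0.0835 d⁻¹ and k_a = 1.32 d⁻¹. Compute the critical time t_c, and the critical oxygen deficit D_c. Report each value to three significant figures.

t_c ≈ 1.97 d; D_c ≈ 1.63 mg/L

With k_a/k_d = 15.81 and 1 − D₀(k_a−k_d)/(k_d L₀) = 0.7184,
t_c = ln(15.81 × 0.7184) / (1.32 − 0.0835) = ln(11.36) / 1.237 = 2.430/1.237 = 1.965 d.
L(t_c) = L₀ e^(−k_d t_c) = 30.4 × 0.8487 = 25.80 mg/L, and at the critical point k_a D_c = k_d L, so D_c = (0.0835/1.32) × 25.80 = 1.632 mg/L.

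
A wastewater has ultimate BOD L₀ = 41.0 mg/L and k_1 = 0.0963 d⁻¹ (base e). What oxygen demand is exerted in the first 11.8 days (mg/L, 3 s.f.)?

y ≈ 27.8 mg/L

y_t = L₀(1 − e^(−k_1 t)) = 41.0 × (1 − e^(−0.0963×11.8))
= 41.0 × (1 − 0.3210) = 41.0 × 0.6790 = 27.84 mg/L.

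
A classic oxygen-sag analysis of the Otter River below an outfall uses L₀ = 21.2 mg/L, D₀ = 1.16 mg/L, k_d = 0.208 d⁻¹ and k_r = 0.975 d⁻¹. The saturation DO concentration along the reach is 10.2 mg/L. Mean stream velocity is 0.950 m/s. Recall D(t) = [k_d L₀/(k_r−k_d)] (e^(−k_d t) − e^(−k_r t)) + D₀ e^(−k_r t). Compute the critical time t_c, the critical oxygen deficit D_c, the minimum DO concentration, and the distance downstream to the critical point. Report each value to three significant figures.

t_c ≈ 1.72 d; D_c ≈ 3.16 mg/L; min DO ≈ 7.04 mg/L; x_c ≈ 141 km

At the critical point dD/dt = 0, so k_d L₀ e^(−k_d t) = k_r D. Substituting D(t) from the Streeter–Phelps equation and solving for t gives
t_c = ln[(k_r/k_d)(1 − D₀(k_r−k_d)/(k_d L₀))] / (k_r−k_d).
Here k_r−k_d = 0.7670 d⁻¹ and 1 − D₀(k_r−k_d)/(k_d L₀) = 1 − 1.16×0.7670/(0.208×21.2) = 0.7982, so
t_c = ln(4.688 × 0.7982) / 0.7670 = 1.320 / 0.7670 = 1.720 d.
L(t_c) = L₀ e^(−k_d t_c) = 21.2 × 0.6992 = 14.82 mg/L, and at the critical point k_r D_c = k_d L, so D_c = (0.208/0.975) × 14.82 = 3.162 mg/L.
Minimum DO = C_s − D_c = 10.2 − 3.162 = 7.038 mg/L.
x_c = v t_c = 0.950 m/s × 1.720 d × 86400 s/d = 141200 m ≈ 141 km.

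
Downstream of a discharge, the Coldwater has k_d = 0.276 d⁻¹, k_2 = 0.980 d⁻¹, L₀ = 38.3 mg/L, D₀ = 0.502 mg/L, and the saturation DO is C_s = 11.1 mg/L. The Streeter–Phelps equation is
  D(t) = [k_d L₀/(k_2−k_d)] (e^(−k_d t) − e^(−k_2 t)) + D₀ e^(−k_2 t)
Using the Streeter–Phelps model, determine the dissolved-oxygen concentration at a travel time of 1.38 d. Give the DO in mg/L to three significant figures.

DO ≈ 4.59 mg/L

k_d L₀/(k_2−k_d) = 0.276×38.3/(0.980−0.276) = 10.57/0.7040 = 15.02 mg/L.
e^(−k_d t) = e^(−0.276×1.380) = 0.6833; e^(−k_2 t) = e^(−0.980×1.380) = 0.2586.
D = 15.02 × (0.6833 − 0.2586) + 0.502 × 0.2586 = 6.376 + 0.1298 = 6.506 mg/L.
DO = C_s − D = 11.1 − 6.506 = 4.594 mg/L.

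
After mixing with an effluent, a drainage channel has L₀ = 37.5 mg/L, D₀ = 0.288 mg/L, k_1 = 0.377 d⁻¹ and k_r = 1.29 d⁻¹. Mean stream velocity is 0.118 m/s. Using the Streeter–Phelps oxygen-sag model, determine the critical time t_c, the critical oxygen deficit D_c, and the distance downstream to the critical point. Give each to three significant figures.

t_c = [1/(k_r−k_1)] ln[(k_r/k_1)(1 − D₀(k_r−k_1)/(k_1 L₀))]
= [1/(1.29−0.377)] ln[(1.29/0.377)(1 − 0.288×0.9130/(0.377×37.5))]
= (1/0.9130) ln[3.422 × 0.9814] = 1.095 × ln(3.358) = 1.095 × 1.211 = 1.327 d.
L(t_c) = L₀ e^(−k_1 t_c) = 37.5 × 0.6064 = 22.74 mg/L, and at the critical point k_r D_c = k_1 L, so D_c = (0.377/1.29) × 22.74 = 6.646 mg/L.
x_c = v t_c = 0.118 m/s × 1.327 d × 86400 s/d = 13530 m ≈ 13.5 km.

t_c ≈ 1.33 d; D_c ≈ 6.65 mg/L; x_c ≈ 13.5 km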